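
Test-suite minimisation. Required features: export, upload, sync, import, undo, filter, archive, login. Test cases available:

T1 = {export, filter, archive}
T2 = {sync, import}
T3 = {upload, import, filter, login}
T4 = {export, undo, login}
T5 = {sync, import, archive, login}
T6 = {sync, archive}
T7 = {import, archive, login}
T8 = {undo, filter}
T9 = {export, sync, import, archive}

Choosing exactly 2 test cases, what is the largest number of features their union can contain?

7

Choosing T3, T9 covers {export, upload, sync, import, filter, archive, login} — 7 features.
No choice of 2 test cases does better; here undo is left uncovered.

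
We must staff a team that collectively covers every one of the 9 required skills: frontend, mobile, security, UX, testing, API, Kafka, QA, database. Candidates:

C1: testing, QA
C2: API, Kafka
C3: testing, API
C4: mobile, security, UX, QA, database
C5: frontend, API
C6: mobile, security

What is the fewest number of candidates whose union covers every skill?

4

C1, C2, C4, C5 together cover {frontend, mobile, security, UX, testing, API, Kafka, QA, database} — every skill.
No 3 of the 6 candidates cover everything (all 20 triples fall short), so 4 is minimum.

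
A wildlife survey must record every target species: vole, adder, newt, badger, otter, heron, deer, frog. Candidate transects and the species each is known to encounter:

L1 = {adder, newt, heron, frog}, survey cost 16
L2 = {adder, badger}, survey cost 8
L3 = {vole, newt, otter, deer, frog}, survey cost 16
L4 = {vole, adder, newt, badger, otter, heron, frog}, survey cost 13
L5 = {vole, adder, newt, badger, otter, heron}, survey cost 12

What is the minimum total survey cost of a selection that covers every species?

L3, L5 cover every species at survey cost 16 + 12 = 28.
Any cover uses at least 2 transects; among all covering selections none totals below 28.

28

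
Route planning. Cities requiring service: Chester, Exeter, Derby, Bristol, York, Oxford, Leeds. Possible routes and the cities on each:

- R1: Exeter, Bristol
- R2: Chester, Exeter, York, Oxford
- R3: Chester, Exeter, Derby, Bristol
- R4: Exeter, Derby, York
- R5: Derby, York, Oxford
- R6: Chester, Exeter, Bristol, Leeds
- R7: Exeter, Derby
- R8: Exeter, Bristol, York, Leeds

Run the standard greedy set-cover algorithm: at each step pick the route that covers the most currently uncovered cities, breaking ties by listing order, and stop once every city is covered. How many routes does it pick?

Pick 1: R2 covers 4 new cities (Chester, Exeter, York, Oxford).
Pick 2: R3 covers 2 new cities (Derby, Bristol).
Pick 3: R6 covers 1 new cities (Leeds).
Greedy uses 3 routes. (The true minimum is 2.)

3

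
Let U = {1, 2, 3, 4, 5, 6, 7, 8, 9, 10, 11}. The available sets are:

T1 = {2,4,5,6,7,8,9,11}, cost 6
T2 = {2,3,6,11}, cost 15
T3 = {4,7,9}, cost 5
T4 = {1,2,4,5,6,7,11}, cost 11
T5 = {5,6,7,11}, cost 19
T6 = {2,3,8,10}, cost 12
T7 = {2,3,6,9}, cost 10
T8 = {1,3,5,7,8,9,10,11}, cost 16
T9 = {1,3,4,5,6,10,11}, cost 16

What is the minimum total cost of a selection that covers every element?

T1, T8 cover every element at cost 6 + 16 = 22.
Any cover uses at least 2 sets; among all covering selections none totals below 22.

22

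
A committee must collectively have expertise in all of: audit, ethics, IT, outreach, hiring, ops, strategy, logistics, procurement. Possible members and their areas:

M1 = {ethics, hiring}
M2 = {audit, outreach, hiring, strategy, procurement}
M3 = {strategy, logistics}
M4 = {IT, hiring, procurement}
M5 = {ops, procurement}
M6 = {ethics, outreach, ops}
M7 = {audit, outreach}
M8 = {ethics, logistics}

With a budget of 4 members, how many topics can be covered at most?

9

Choosing M2, M3, M4, M6 covers {audit, ethics, IT, outreach, hiring, ops, strategy, logistics, procurement} — 9 topics.
That is all 9 topics.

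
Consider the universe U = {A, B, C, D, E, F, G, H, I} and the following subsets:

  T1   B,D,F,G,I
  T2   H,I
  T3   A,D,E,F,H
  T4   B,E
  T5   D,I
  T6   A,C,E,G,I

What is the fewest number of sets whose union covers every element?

3

T1, T2, T6 together cover {A, B, C, D, E, F, G, H, I} — every element.
No 2 of the 6 sets cover everything (all 15 pairs fall short), so 3 is minimum.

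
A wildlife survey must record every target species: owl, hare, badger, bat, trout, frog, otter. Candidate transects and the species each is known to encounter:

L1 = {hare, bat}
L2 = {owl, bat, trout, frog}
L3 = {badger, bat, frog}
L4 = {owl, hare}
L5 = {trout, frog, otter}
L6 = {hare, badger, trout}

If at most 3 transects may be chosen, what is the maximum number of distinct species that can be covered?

Choosing L2, L5, L6 covers {owl, hare, badger, bat, trout, frog, otter} — 7 species.
That is all 7 species.

7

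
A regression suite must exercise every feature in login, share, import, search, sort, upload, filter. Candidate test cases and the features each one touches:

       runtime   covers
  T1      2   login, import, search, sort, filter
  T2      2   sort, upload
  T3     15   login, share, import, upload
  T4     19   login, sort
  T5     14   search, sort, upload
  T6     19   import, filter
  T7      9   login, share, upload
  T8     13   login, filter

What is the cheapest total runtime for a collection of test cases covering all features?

T1, T7 cover every feature at runtime 2 + 9 = 11.
Any cover uses at least 2 test cases; among all covering selections none totals below 11.
Greedy by coverage-per-runtime would pick T1, T2, T7 for 13 — worse than the optimum 11.

11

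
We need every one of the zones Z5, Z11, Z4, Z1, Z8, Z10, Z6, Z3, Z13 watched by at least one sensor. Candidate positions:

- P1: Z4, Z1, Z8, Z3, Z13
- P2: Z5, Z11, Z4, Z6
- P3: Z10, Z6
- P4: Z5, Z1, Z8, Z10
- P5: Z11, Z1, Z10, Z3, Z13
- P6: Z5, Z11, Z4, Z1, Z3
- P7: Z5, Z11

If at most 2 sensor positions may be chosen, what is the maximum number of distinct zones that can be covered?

Choosing P1, P2 covers {Z5, Z11, Z4, Z1, Z8, Z6, Z3, Z13} — 8 zones.
No choice of 2 sensor positions does better; here Z10 is left uncovered.

8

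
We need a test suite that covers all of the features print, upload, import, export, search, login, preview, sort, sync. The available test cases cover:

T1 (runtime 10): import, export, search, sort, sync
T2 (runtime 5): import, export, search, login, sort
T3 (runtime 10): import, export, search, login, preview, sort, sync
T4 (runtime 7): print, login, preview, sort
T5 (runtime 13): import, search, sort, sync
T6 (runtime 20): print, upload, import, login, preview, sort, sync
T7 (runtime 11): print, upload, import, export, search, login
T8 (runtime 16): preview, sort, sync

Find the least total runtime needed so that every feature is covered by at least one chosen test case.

T3, T7 cover every feature at runtime 10 + 11 = 21.
Any cover uses at least 2 test cases; among all covering selections none totals below 21.
Greedy by coverage-per-runtime would pick T2, T4, T1, T7 for 33 — worse than the optimum 21.

21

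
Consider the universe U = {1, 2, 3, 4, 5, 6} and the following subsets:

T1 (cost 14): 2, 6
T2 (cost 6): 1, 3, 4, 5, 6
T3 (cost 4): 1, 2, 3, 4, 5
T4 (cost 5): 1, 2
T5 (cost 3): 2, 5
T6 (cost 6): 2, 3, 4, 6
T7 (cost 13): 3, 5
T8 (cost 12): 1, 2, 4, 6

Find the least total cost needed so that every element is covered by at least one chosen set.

T2, T5 cover every element at cost 6 + 3 = 9.
Any cover uses at least 2 sets; among all covering selections none totals below 9.

9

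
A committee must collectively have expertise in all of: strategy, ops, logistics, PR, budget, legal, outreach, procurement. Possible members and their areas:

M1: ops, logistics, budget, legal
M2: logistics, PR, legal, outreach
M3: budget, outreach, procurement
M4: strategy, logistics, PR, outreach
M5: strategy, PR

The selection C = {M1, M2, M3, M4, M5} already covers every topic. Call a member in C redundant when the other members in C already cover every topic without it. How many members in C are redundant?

Drop M1: ops uncovered — not redundant.
Drop M2: the rest still cover every topic — redundant.
Drop M3: procurement uncovered — not redundant.
Drop M4: the rest still cover every topic — redundant.
Drop M5: the rest still cover every topic — redundant.
3 redundant: M2, M4, M5.

3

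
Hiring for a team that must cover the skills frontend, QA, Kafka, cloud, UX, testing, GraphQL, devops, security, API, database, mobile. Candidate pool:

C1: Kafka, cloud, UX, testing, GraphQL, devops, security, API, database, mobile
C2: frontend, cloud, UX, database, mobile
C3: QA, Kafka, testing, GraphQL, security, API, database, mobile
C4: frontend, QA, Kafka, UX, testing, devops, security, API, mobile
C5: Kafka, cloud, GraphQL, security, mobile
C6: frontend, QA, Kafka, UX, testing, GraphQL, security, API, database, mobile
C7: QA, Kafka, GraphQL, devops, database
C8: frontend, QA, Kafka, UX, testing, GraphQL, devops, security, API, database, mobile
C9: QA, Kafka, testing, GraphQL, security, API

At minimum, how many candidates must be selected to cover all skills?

2

C1, C4 together cover {frontend, QA, Kafka, cloud, UX, testing, GraphQL, devops, security, API, database, mobile} — every skill.
No single candidate contains all 12 skills, so 2 is optimal.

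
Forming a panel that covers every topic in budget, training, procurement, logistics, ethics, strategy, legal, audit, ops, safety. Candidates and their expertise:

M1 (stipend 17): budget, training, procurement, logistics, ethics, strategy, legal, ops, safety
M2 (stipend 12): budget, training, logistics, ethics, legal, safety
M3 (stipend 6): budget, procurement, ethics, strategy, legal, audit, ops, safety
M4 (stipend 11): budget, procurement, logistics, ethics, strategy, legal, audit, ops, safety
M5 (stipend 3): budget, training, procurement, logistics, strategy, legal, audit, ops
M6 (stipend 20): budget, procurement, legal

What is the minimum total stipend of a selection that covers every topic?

9

M3, M5 cover every topic at stipend 6 + 3 = 9.
Any cover uses at least 2 members; among all covering selections none totals below 9.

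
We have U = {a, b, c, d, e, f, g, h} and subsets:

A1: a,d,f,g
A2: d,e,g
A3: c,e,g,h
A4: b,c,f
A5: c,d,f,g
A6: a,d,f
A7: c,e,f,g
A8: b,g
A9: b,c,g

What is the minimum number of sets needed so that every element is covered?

3

A1, A3, A4 together cover {a, b, c, d, e, f, g, h} — every element.
No 2 of the 9 sets cover everything (all 36 pairs fall short), so 3 is minimum.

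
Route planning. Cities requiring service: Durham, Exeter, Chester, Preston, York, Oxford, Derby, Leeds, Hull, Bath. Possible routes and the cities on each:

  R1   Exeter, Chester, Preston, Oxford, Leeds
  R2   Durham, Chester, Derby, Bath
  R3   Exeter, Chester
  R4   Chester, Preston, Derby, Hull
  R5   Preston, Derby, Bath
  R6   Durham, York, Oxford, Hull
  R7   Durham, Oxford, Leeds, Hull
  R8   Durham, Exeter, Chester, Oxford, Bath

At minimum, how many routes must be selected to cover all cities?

R1, R2, R6 together cover {Durham, Exeter, Chester, Preston, York, Oxford, Derby, Leeds, Hull, Bath} — every city.
No 2 of the 8 routes cover everything (all 28 pairs fall short), so 3 is minimum.

3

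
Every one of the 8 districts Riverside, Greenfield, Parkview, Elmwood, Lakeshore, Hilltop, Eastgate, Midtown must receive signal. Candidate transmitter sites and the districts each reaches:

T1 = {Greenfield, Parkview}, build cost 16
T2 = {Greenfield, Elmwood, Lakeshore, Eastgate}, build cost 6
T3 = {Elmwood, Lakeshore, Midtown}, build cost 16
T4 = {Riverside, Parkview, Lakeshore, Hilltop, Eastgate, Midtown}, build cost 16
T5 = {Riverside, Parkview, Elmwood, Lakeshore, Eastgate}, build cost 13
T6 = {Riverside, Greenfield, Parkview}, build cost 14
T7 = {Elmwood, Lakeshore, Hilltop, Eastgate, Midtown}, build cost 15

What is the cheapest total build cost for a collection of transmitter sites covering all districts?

T2, T4 cover every district at build cost 6 + 16 = 22.
Any cover uses at least 2 transmitter sites; among all covering selections none totals below 22.

22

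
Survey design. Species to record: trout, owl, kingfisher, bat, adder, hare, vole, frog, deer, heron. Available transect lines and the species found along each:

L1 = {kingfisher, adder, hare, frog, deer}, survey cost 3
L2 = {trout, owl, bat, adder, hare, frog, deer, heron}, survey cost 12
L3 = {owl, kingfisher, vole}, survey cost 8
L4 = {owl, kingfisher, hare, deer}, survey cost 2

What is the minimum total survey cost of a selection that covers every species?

L2, L3 cover every species at survey cost 12 + 8 = 20.
Any cover uses at least 2 transects; among all covering selections none totals below 20.

20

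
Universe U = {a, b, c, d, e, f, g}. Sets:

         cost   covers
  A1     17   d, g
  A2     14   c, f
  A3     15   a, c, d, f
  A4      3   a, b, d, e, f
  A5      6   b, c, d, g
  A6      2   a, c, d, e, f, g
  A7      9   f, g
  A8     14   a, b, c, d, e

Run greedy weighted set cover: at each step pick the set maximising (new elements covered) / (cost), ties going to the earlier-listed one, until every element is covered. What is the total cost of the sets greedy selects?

5

Pick 1: A6 adds 6 new (a, c, d, e, f, g) at cost 2 (ratio 6/2).
Pick 2: A4 adds 1 new (b) at cost 3 (ratio 1/3).
Greedy total cost: 2 + 3 = 5.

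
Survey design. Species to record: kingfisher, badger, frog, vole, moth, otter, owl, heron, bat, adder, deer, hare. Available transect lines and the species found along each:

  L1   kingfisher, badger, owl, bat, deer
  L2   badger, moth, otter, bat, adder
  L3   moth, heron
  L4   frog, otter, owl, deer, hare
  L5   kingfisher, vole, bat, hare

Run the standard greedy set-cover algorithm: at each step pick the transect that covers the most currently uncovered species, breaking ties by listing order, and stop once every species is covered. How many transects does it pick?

5

Pick 1: L1 covers 5 new species (kingfisher, badger, owl, bat, deer).
Pick 2: L2 covers 3 new species (moth, otter, adder).
Pick 3: L4 covers 2 new species (frog, hare).
Pick 4: L3 covers 1 new species (heron).
Pick 5: L5 covers 1 new species (vole).
Greedy uses 5 transects. (The true minimum is 4.)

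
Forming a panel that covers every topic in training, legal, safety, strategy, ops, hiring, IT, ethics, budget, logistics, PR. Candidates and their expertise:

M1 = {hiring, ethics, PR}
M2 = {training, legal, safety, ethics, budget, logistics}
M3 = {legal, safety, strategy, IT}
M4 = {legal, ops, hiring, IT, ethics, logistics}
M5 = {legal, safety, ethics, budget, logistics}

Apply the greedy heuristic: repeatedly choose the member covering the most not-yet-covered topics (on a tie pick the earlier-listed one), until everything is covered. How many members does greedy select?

4

Pick 1: M2 covers 6 new topics (training, legal, safety, ethics, budget, logistics).
Pick 2: M4 covers 3 new topics (ops, hiring, IT).
Pick 3: M1 covers 1 new topics (PR).
Pick 4: M3 covers 1 new topics (strategy).
Greedy uses 4 members.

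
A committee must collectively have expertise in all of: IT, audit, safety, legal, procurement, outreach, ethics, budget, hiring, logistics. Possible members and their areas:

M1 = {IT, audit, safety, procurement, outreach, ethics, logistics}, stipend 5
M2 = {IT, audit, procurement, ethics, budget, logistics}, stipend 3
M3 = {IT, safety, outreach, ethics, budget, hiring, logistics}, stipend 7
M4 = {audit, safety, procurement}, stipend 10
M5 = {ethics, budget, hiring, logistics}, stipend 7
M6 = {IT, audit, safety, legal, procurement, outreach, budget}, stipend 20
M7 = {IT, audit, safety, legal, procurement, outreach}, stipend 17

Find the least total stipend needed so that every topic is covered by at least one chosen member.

M3, M7 cover every topic at stipend 7 + 17 = 24.
Any cover uses at least 2 members; among all covering selections none totals below 24.
Greedy by coverage-per-stipend would pick M2, M3, M7 for 27 — worse than the optimum 24.

24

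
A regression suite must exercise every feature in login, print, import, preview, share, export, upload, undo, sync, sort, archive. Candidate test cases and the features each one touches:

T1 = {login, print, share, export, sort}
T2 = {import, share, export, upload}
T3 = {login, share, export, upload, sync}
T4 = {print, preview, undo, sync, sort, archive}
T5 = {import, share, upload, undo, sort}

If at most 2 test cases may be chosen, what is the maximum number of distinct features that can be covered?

Choosing T2, T4 covers {print, import, preview, share, export, upload, undo, sync, sort, archive} — 10 features.
No choice of 2 test cases does better; here login is left uncovered.

10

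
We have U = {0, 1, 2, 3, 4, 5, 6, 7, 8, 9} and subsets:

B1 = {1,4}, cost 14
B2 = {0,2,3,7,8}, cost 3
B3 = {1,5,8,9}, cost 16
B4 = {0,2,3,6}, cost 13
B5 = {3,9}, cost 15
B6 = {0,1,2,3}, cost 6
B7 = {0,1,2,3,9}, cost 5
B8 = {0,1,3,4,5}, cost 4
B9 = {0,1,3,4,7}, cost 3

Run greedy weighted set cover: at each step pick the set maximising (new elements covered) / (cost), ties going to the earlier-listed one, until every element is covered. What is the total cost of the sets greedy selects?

Pick 1: B2 adds 5 new (0, 2, 3, 7, 8) at cost 3 (ratio 5/3).
Pick 2: B8 adds 3 new (1, 4, 5) at cost 4 (ratio 3/4).
Pick 3: B7 adds 1 new (9) at cost 5 (ratio 1/5).
Pick 4: B4 adds 1 new (6) at cost 13 (ratio 1/13).
Greedy total cost: 3 + 4 + 5 + 13 = 25.

25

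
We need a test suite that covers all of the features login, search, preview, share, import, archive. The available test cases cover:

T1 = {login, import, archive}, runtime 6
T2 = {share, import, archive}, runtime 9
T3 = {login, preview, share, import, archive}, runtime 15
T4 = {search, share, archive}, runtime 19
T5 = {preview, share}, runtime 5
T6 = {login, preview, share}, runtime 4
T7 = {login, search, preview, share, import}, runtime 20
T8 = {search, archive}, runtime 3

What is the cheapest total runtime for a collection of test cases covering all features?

T1, T6, T8 cover every feature at runtime 6 + 4 + 3 = 13.
Any cover uses at least 2 test cases; among all covering selections none totals below 13.

13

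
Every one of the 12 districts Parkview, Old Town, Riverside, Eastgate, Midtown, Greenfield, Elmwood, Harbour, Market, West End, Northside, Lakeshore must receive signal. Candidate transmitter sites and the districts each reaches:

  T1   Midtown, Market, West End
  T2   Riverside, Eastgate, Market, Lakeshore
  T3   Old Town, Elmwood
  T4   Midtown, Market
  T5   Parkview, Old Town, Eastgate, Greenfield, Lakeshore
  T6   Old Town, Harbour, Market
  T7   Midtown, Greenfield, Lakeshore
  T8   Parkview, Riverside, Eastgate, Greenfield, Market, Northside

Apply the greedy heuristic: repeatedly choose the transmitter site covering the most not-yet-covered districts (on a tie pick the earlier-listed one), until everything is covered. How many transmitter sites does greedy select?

Pick 1: T8 covers 6 new districts (Parkview, Riverside, Eastgate, Greenfield, Market, Northside).
Pick 2: T1 covers 2 new districts (Midtown, West End).
Pick 3: T3 covers 2 new districts (Old Town, Elmwood).
Pick 4: T2 covers 1 new districts (Lakeshore).
Pick 5: T6 covers 1 new districts (Harbour).
Greedy uses 5 transmitter sites.

5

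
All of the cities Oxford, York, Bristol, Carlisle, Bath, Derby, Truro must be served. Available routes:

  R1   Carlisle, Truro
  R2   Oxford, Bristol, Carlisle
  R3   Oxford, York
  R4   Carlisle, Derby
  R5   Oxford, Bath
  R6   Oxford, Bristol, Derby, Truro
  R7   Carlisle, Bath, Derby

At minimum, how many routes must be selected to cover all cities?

3

R3, R6, R7 together cover {Oxford, York, Bristol, Carlisle, Bath, Derby, Truro} — every city.
No 2 of the 7 routes cover everything (all 21 pairs fall short), so 3 is minimum.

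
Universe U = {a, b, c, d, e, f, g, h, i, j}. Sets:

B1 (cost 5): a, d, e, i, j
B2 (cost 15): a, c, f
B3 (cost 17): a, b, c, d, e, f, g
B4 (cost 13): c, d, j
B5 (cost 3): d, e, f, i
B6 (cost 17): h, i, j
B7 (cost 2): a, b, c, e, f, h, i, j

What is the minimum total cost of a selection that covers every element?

19

B3, B7 cover every element at cost 17 + 2 = 19.
Any cover uses at least 2 sets; among all covering selections none totals below 19.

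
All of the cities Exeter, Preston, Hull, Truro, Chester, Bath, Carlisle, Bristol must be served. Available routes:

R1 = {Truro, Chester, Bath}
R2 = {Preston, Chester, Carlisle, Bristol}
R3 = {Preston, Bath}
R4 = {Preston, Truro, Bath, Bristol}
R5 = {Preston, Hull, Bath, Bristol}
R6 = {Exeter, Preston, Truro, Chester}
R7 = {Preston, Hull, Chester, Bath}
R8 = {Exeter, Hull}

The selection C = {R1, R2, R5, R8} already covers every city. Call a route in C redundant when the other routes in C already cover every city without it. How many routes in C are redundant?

Drop R1: Truro uncovered — not redundant.
Drop R2: Carlisle uncovered — not redundant.
Drop R5: the rest still cover every city — redundant.
Drop R8: Exeter uncovered — not redundant.
1 redundant: R5.

1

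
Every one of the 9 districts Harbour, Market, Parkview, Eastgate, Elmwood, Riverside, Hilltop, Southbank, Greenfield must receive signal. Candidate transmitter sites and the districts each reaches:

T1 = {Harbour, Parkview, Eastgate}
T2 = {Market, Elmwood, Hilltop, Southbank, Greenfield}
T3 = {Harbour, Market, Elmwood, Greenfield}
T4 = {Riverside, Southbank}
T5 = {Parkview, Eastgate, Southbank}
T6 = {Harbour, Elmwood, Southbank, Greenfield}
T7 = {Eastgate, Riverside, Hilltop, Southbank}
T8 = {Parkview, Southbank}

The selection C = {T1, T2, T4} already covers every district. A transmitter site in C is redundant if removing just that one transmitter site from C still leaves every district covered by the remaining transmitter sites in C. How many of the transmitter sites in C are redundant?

Drop T1: Harbour, Parkview, Eastgate uncovered — not redundant.
Drop T2: Market, Elmwood, Hilltop, Greenfield uncovered — not redundant.
Drop T4: Riverside uncovered — not redundant.
None of the transmitter sites in C is redundant.

0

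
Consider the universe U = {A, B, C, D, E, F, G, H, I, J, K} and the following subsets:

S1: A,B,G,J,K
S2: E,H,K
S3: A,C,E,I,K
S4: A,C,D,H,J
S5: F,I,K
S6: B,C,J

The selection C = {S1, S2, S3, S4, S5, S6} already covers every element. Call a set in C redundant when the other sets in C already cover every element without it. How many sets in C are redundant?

3

Drop S1: G uncovered — not redundant.
Drop S2: the rest still cover every element — redundant.
Drop S3: the rest still cover every element — redundant.
Drop S4: D uncovered — not redundant.
Drop S5: F uncovered — not redundant.
Drop S6: the rest still cover every element — redundant.
3 redundant: S2, S3, S6.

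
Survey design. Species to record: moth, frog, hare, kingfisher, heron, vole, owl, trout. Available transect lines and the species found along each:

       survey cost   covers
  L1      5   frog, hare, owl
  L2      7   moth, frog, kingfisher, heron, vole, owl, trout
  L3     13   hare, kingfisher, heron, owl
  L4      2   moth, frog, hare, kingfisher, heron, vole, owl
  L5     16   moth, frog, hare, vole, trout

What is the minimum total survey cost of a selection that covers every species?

9

L2, L4 cover every species at survey cost 7 + 2 = 9.
Any cover uses at least 2 transects; among all covering selections none totals below 9.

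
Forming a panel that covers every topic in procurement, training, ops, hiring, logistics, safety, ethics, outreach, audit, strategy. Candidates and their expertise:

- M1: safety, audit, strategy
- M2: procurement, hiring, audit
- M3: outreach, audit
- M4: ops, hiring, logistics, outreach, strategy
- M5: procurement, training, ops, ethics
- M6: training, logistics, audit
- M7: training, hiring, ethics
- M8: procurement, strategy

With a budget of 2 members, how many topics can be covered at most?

8

Choosing M4, M5 covers {procurement, training, ops, hiring, logistics, ethics, outreach, strategy} — 8 topics.
No choice of 2 members does better; here safety, audit are left uncovered.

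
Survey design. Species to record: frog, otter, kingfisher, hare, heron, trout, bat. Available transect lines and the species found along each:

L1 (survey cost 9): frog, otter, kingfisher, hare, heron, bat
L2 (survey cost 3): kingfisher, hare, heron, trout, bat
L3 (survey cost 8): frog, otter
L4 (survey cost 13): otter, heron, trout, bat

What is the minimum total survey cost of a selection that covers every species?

L2, L3 cover every species at survey cost 3 + 8 = 11.
Any cover uses at least 2 transects; among all covering selections none totals below 11.

11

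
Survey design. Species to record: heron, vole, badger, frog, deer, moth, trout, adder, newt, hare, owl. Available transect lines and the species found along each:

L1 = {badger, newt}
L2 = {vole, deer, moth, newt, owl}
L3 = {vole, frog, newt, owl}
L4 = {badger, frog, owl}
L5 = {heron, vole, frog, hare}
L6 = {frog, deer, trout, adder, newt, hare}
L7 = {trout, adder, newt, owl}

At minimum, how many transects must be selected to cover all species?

L1, L2, L5, L6 together cover {heron, vole, badger, frog, deer, moth, trout, adder, newt, hare, owl} — every species.
No 3 of the 7 transects cover everything (all 35 triples fall short), so 4 is minimum.

4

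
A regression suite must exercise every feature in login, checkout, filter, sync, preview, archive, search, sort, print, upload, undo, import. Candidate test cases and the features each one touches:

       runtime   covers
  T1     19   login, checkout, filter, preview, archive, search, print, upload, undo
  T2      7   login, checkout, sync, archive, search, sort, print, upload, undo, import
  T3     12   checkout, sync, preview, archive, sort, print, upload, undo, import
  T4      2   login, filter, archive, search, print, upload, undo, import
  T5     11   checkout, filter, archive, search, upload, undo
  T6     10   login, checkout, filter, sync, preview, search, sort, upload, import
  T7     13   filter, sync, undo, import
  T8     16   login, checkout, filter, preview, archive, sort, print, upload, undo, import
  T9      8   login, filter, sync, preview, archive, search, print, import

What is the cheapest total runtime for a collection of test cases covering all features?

T4, T6 cover every feature at runtime 2 + 10 = 12.
Any cover uses at least 2 test cases; among all covering selections none totals below 12.
Greedy by coverage-per-runtime would pick T4, T2, T9 for 17 — worse than the optimum 12.

12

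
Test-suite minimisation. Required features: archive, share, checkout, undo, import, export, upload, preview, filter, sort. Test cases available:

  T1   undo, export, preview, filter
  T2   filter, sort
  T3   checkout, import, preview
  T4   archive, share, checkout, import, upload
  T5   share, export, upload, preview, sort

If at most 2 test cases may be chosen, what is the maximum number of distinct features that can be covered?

Choosing T1, T4 covers {archive, share, checkout, undo, import, export, upload, preview, filter} — 9 features.
No choice of 2 test cases does better; here sort is left uncovered.

9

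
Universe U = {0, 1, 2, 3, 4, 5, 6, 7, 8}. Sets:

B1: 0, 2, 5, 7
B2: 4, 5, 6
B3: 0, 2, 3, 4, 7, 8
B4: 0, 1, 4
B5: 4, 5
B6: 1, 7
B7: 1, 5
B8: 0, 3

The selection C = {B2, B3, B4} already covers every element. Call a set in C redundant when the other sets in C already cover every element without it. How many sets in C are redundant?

Drop B2: 5, 6 uncovered — not redundant.
Drop B3: 2, 3, 7, 8 uncovered — not redundant.
Drop B4: 1 uncovered — not redundant.
None of the sets in C is redundant.

0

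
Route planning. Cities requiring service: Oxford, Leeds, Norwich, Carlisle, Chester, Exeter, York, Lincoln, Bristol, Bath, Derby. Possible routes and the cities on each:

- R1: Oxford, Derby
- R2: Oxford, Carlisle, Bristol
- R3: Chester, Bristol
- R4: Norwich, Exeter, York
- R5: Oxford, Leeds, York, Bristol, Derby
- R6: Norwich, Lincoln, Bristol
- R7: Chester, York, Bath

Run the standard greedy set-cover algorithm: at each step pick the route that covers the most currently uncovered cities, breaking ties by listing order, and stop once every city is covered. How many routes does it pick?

5

Pick 1: R5 covers 5 new cities (Oxford, Leeds, York, Bristol, Derby).
Pick 2: R4 covers 2 new cities (Norwich, Exeter).
Pick 3: R7 covers 2 new cities (Chester, Bath).
Pick 4: R2 covers 1 new cities (Carlisle).
Pick 5: R6 covers 1 new cities (Lincoln).
Greedy uses 5 routes.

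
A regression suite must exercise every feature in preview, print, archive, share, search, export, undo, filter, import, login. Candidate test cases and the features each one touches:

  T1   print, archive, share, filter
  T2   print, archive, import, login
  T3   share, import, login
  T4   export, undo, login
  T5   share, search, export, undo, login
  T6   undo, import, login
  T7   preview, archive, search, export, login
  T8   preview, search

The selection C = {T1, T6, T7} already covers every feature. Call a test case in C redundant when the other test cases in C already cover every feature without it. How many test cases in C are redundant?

Drop T1: print, share, filter uncovered — not redundant.
Drop T6: undo, import uncovered — not redundant.
Drop T7: preview, search, export uncovered — not redundant.
None of the test cases in C is redundant.

0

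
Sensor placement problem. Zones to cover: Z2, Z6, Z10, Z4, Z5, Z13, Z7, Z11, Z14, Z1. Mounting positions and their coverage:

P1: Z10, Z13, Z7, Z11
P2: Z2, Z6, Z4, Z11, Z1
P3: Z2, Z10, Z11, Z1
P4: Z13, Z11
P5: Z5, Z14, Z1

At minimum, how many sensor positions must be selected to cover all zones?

P1, P2, P5 together cover {Z2, Z6, Z10, Z4, Z5, Z13, Z7, Z11, Z14, Z1} — every zone.
No 2 of the 5 sensor positions cover everything (all 10 pairs fall short), so 3 is minimum.

3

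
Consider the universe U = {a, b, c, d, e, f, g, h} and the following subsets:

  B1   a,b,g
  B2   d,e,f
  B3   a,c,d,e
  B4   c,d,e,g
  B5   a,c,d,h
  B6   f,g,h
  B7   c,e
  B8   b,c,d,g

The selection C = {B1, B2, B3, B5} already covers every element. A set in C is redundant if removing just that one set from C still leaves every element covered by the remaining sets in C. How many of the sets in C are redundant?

Drop B1: b, g uncovered — not redundant.
Drop B2: f uncovered — not redundant.
Drop B3: the rest still cover every element — redundant.
Drop B5: h uncovered — not redundant.
1 redundant: B3.

1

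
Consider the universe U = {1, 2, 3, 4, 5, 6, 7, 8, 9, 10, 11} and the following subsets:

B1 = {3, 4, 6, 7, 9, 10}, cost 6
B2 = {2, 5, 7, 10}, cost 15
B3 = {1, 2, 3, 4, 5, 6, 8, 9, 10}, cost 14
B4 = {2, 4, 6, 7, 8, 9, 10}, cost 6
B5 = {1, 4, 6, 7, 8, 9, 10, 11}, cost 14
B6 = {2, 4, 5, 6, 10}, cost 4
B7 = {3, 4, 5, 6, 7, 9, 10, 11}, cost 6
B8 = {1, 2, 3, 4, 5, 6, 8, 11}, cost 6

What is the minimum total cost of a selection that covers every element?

12

B1, B8 cover every element at cost 6 + 6 = 12.
Any cover uses at least 2 sets; among all covering selections none totals below 12.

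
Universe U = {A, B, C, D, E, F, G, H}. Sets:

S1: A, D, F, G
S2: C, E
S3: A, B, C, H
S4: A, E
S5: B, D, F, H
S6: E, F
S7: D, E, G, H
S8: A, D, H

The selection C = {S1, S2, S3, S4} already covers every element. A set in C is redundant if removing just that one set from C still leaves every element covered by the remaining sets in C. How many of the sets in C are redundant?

Drop S1: D, F, G uncovered — not redundant.
Drop S2: the rest still cover every element — redundant.
Drop S3: B, H uncovered — not redundant.
Drop S4: the rest still cover every element — redundant.
2 redundant: S2, S4.

2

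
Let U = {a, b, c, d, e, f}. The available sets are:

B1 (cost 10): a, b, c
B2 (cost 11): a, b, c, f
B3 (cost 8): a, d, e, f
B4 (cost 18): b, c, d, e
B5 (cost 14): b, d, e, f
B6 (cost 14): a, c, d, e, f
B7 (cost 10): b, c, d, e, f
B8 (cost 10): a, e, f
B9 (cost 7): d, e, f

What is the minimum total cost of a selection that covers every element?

17

B1, B9 cover every element at cost 10 + 7 = 17.
Any cover uses at least 2 sets; among all covering selections none totals below 17.
Greedy by coverage-per-cost would pick B3, B1 for 18 — worse than the optimum 17.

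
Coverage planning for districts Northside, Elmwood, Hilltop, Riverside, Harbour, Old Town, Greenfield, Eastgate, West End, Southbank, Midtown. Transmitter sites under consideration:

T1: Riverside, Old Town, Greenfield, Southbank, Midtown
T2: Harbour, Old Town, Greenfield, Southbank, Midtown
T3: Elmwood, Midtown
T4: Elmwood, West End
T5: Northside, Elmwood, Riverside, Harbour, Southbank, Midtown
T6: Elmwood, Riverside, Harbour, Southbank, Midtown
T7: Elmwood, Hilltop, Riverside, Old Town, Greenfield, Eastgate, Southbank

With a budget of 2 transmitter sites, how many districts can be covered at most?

10

Choosing T5, T7 covers {Northside, Elmwood, Hilltop, Riverside, Harbour, Old Town, Greenfield, Eastgate, Southbank, Midtown} — 10 districts.
No choice of 2 transmitter sites does better; here West End is left uncovered.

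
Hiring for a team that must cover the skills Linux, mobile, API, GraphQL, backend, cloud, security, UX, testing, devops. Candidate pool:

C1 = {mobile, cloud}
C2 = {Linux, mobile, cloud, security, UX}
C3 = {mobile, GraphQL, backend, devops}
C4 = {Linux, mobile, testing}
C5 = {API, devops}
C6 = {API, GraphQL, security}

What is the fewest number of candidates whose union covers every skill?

C2, C3, C4, C5 together cover {Linux, mobile, API, GraphQL, backend, cloud, security, UX, testing, devops} — every skill.
No 3 of the 6 candidates cover everything (all 20 triples fall short), so 4 is minimum.

4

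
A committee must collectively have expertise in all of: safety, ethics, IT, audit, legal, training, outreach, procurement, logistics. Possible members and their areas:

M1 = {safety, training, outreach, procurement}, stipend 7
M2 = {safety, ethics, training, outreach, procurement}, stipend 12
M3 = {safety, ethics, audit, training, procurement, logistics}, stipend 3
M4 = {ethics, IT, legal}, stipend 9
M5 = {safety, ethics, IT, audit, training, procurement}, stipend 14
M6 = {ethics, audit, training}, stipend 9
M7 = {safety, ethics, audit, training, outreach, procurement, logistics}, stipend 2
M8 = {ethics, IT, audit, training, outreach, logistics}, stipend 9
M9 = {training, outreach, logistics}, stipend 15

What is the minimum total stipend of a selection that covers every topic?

11

M4, M7 cover every topic at stipend 9 + 2 = 11.
Any cover uses at least 2 members; among all covering selections none totals below 11.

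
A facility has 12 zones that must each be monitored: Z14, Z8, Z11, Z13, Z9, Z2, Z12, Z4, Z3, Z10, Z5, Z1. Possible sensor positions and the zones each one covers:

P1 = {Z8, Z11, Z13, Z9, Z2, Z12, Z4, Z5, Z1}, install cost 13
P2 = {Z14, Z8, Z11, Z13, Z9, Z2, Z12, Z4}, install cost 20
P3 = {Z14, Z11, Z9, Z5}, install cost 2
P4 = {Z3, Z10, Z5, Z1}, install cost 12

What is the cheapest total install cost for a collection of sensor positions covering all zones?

P1, P3, P4 cover every zone at install cost 13 + 2 + 12 = 27.
Any cover uses at least 2 sensor positions; among all covering selections none totals below 27.

27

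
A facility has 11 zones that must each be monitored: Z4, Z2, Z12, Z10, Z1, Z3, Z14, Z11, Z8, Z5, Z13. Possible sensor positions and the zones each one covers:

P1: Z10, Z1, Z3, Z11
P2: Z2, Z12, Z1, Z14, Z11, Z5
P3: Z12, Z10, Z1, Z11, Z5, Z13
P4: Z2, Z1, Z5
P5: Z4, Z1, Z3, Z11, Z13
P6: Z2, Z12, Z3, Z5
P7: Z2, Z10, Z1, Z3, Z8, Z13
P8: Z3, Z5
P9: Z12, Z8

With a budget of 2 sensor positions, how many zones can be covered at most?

10

Choosing P2, P7 covers {Z2, Z12, Z10, Z1, Z3, Z14, Z11, Z8, Z5, Z13} — 10 zones.
No choice of 2 sensor positions does better; here Z4 is left uncovered.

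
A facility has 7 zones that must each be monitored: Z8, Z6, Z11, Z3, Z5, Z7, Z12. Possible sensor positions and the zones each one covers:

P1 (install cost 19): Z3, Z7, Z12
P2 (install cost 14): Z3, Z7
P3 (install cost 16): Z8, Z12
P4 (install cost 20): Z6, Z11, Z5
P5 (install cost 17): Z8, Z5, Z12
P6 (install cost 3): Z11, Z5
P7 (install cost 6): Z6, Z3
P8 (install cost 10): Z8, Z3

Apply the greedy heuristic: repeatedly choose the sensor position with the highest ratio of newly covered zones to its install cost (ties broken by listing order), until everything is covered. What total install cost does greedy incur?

39

Pick 1: P6 adds 2 new (Z11, Z5) at install cost 3 (ratio 2/3).
Pick 2: P7 adds 2 new (Z6, Z3) at install cost 6 (ratio 2/6).
Pick 3: P3 adds 2 new (Z8, Z12) at install cost 16 (ratio 2/16).
Pick 4: P2 adds 1 new (Z7) at install cost 14 (ratio 1/14).
Greedy total install cost: 3 + 6 + 16 + 14 = 39. (The true optimum is 38, so greedy overshoots here.)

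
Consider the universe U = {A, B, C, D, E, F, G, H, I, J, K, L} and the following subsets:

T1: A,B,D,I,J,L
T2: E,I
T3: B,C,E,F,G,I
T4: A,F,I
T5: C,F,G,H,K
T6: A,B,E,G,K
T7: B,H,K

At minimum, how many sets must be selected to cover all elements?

T1, T2, T5 together cover {A, B, C, D, E, F, G, H, I, J, K, L} — every element.
No 2 of the 7 sets cover everything (all 21 pairs fall short), so 3 is minimum.

3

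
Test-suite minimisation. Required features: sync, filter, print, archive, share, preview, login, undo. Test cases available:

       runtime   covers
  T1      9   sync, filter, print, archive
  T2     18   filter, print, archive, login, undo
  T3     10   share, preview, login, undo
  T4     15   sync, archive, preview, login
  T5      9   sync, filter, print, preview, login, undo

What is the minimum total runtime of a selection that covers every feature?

19

T1, T3 cover every feature at runtime 9 + 10 = 19.
Any cover uses at least 2 test cases; among all covering selections none totals below 19.
Greedy by coverage-per-runtime would pick T5, T1, T3 for 28 — worse than the optimum 19.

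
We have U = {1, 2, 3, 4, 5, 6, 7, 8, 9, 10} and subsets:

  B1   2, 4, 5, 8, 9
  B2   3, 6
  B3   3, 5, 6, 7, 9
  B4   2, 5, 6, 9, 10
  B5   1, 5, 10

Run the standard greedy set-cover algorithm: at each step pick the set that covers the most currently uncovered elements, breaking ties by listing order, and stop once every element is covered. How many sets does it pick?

3

Pick 1: B1 covers 5 new elements (2, 4, 5, 8, 9).
Pick 2: B3 covers 3 new elements (3, 6, 7).
Pick 3: B5 covers 2 new elements (1, 10).
Greedy uses 3 sets.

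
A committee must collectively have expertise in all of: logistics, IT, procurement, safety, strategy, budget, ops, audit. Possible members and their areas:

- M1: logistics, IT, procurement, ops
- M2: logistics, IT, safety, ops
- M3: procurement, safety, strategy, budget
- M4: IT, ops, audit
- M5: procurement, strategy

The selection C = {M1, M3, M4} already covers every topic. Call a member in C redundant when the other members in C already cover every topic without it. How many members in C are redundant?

Drop M1: logistics uncovered — not redundant.
Drop M3: safety, strategy, budget uncovered — not redundant.
Drop M4: audit uncovered — not redundant.
None of the members in C is redundant.

0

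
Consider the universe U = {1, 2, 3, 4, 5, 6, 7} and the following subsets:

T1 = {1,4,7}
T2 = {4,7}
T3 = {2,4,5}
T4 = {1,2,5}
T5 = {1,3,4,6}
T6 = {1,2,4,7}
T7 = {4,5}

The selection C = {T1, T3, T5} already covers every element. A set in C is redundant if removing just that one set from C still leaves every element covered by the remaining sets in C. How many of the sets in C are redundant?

0

Drop T1: 7 uncovered — not redundant.
Drop T3: 2, 5 uncovered — not redundant.
Drop T5: 3, 6 uncovered — not redundant.
None of the sets in C is redundant.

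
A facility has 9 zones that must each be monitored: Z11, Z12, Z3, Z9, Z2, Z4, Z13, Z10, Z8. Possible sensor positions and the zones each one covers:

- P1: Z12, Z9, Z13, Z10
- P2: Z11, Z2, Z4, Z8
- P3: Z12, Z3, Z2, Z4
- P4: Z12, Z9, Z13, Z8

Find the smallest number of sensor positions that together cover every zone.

P1, P2, P3 together cover {Z11, Z12, Z3, Z9, Z2, Z4, Z13, Z10, Z8} — every zone.
No 2 of the 4 sensor positions cover everything (all 6 pairs fall short), so 3 is minimum.

3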